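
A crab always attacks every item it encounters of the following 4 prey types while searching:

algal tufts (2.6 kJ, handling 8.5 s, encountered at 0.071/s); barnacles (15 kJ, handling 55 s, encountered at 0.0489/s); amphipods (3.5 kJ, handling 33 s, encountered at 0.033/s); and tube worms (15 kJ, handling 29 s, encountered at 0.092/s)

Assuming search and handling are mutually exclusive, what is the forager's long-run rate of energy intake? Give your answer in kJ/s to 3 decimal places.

0.300 kJ/s

Energy encountered per unit search time: 0.071×2.6 + 0.0489×15 + 0.033×3.5 + 0.092×15 = 2.414 kJ/s.
Handling time per unit search time: 0.071×8.5 + 0.0489×55 + 0.033×33 + 0.092×29 = 7.05.
Rate = 2.414/(1 + 7.05) = 0.2998 kJ/s.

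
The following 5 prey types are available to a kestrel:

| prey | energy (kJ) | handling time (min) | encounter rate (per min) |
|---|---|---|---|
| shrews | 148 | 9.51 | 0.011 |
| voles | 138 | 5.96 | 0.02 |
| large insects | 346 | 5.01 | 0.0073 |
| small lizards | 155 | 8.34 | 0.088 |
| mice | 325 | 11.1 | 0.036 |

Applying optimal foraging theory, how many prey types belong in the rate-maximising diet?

5

Profitabilities (E/h, kJ/min): large insects 69.1, mice 29.3, voles 23.2, small lizards 18.6, shrews 15.6. Add prey in this order while the next type's profitability exceeds the intake rate on those already taken.
Rate on top 1: 2.437. mice: 29.3 > 2.437 → include.
Rate on top 2: 9.905. voles: 23.2 > 9.905 → include.
Rate on top 3: 10.92. small lizards: 18.6 > 10.92 → include.
Rate on top 4: 13.38. shrews: 15.6 > 13.38 → include.
Optimal diet: large insects, mice, voles, small lizards, shrews — 5 of 5 types.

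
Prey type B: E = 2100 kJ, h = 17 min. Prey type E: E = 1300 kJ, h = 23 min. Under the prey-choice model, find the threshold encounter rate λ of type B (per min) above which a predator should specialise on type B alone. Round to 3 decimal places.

0.050 per min

The zero-one rule: include type E iff E₂/h₂ > λE₁/(1+λh₁). Equality gives the switch point.
λE₁h₂ = E₂ + λE₂h₁ ⇒ λ = E₂/(E₁h₂ − E₂h₁) = 1300/(4.83e+04 − 2.21e+04) = 0.04962 per min.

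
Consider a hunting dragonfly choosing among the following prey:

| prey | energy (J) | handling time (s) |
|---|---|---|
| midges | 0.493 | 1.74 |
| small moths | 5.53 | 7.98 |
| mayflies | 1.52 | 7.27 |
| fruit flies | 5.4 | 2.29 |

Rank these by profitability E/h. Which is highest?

fruit flies

Profitability E/h (J/s): midges = 0.493/1.74 = 0.283, small moths = 5.53/7.98 = 0.693, mayflies = 1.52/7.27 = 0.209, fruit flies = 5.4/2.29 = 2.36.
Ranked: fruit flies > small moths > midges > mayflies.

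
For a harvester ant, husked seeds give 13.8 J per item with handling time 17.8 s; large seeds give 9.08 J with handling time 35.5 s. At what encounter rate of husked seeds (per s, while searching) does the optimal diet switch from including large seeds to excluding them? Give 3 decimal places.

Drop large seeds once their profitability E₂/h₂ falls below the rate achievable on husked seeds alone: E₂/h₂ = λE₁/(1 + λh₁).
Solve for λ: λE₁h₂ = E₂(1 + λh₁) → λ(E₁h₂ − E₂h₁) = E₂ → λ = E₂/(E₁h₂ − E₂h₁).
λ = 9.08/(13.8×35.5 − 9.08×17.8) = 9.08/328.3 = 0.02766 per s.

0.028 per s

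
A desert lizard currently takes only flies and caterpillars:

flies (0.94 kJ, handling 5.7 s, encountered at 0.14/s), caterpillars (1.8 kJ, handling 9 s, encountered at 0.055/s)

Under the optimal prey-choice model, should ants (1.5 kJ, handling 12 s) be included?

Current rate: (0.14×0.94 + 0.055×1.8)/(1 + 0.14×5.7 + 0.055×9) = 0.1006 kJ/s.
Profitability of ants: 1.5/12 = 0.125 kJ/s.
0.125 > 0.1006, so adding ants raises the average — include it.

Yes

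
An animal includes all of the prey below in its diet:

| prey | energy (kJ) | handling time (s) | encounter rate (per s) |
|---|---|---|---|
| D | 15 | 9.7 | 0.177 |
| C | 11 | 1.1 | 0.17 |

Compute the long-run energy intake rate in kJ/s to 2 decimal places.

1.56 kJ/s

R = (0.177×15 + 0.17×11) / (1 + 0.177×9.7 + 0.17×1.1) = 4.525/2.904 = 1.558 kJ/s.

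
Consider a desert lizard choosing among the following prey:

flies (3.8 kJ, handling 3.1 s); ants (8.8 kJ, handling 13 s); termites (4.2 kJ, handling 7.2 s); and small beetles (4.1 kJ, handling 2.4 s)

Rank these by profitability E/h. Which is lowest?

termites

In descending order of E/h:
small beetles: 4.1/2.4 = 1.71 kJ/s
flies: 3.8/3.1 = 1.23 kJ/s
ants: 8.8/13 = 0.677 kJ/s
termites: 4.2/7.2 = 0.583 kJ/s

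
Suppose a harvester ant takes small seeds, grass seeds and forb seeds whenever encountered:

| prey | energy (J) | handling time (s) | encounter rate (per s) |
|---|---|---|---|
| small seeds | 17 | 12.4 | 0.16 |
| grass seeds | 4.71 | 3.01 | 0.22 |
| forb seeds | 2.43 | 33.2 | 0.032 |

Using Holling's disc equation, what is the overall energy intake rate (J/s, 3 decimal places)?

0.814 J/s

Energy encountered per unit search time: 0.16×17 + 0.22×4.71 + 0.032×2.43 = 3.834 J/s.
Handling time per unit search time: 0.16×12.4 + 0.22×3.01 + 0.032×33.2 = 3.709.
Rate = 3.834/(1 + 3.709) = 0.8142 J/s.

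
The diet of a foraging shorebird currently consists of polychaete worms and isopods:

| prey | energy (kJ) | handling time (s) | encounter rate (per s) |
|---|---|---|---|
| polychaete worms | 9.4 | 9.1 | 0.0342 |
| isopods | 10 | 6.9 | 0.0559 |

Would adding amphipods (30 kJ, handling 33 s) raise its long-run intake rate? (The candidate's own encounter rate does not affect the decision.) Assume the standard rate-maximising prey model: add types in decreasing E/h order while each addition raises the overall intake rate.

Yes

On polychaete worms and isopods alone, R = ΣλE/(1+Σλh) = 0.8805/1.697 = 0.5189 kJ/s.
Profitability of amphipods: 30/33 = 0.9091 kJ/s.
Since 0.9091 > R, including amphipods increases the long-run rate.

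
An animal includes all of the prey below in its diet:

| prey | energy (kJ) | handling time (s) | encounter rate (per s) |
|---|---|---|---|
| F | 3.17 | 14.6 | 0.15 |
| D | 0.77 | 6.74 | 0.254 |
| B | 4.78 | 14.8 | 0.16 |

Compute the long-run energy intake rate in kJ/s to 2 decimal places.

0.20 kJ/s

Energy encountered per unit search time: 0.15×3.17 + 0.254×0.77 + 0.16×4.78 = 1.436 kJ/s.
Handling time per unit search time: 0.15×14.6 + 0.254×6.74 + 0.16×14.8 = 6.27.
Rate = 1.436/(1 + 6.27) = 0.1975 kJ/s.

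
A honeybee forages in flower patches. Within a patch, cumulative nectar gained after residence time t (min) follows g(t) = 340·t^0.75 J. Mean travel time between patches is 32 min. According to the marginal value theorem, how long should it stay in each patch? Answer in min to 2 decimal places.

96.00 min

By the marginal value theorem, leave when the instantaneous gain rate g'(t) equals the habitat-wide average g(t)/(T + t).
g'(t) = 0.75·340·t^-0.25. Setting 0.75·340·t^-0.25 = 340·t^0.75/(32+t) gives 0.75(32+t) = t, so 0.25·t = 0.75×32.
t* = 0.75×32/0.25 = 96 min.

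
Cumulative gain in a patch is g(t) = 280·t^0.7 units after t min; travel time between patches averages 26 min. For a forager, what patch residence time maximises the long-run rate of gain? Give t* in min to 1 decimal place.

Optimal t* satisfies g'(t*) = g(t*)/(T + t*).
g'(t) = 0.7·280·t^-0.3. Setting 0.7·280·t^-0.3 = 280·t^0.7/(26+t) gives 0.7(26+t) = t, so 0.30·t = 0.7×26.
t* = 0.7×26/0.30 = 60.67 min.

60.7 min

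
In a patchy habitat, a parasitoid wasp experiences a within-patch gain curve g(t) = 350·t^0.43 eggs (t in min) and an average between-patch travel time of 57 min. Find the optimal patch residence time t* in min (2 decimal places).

43.00 min

Optimal t* satisfies g'(t*) = g(t*)/(T + t*).
g'(t) = 0.43·350·t^-0.57. Setting 0.43·350·t^-0.57 = 350·t^0.43/(57+t) gives 0.43(57+t) = t, so 0.57·t = 0.43×57.
t* = 0.43×57/0.57 = 43 min.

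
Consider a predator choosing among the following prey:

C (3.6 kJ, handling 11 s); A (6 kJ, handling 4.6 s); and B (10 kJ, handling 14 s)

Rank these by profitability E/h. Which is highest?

In descending order of E/h:
A: 6/4.6 = 1.3 kJ/s
B: 10/14 = 0.714 kJ/s
C: 3.6/11 = 0.327 kJ/s

A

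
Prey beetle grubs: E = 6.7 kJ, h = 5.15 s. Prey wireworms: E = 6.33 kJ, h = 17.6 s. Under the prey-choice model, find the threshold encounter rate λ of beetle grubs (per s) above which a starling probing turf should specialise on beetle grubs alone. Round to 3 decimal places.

At the threshold, the rate on beetle grubs alone equals the profitability of wireworms: λ·6.7/(1 + λ·5.15) = 6.33/17.6 = 0.3597.
Rearranging, λ(6.7 − 0.3597×5.15) = 0.3597, so λ = 0.3597/4.848 = 0.07419 per s.

0.074 per s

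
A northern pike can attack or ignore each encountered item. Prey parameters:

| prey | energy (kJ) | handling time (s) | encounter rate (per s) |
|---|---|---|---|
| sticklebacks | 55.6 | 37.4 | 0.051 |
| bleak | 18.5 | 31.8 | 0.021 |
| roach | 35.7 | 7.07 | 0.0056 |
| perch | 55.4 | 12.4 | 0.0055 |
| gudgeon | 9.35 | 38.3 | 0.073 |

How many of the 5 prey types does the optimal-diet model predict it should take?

E/h in descending order: roach 5.05, perch 4.47, sticklebacks 1.49, bleak 0.582, gudgeon 0.244 kJ/s. The optimal diet is the largest prefix of this list for which every included type satisfies E_i/h_i > R on the types above it.
Rate on top 1: 0.1923. perch: 4.47 > 0.1923 → include.
Rate on top 2: 0.4555. sticklebacks: 1.49 > 0.4555 → include.
Rate on top 3: 1.108. bleak: 0.582 < 1.108 → exclude; stop.
Optimal diet: roach, perch, sticklebacks — 3 of 5 types.

3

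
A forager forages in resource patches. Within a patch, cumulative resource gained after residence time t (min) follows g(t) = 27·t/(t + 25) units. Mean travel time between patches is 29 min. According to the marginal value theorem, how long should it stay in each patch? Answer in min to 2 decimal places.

26.93 min

Maximise g(t)/(T+t): set derivative to zero → g'(t)(T+t) = g(t).
g'(t) = 27·25/(t + 25)². Setting 27·25/(t+25)² = 27t/[(t+25)(29+t)] gives 25(29+t) = t(t+25), so t² = 25×29 = 725.
t* = √725 = 26.93 min.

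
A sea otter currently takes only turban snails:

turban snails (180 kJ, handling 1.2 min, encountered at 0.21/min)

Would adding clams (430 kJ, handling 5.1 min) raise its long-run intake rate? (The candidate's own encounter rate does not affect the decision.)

Yes

On turban snails alone, R = ΣλE/(1+Σλh) = 37.8/1.252 = 30.19 kJ/min.
clams: E/h = 430/5.1 = 84.31 kJ/min.
Since 84.31 > R, including clams increases the long-run rate.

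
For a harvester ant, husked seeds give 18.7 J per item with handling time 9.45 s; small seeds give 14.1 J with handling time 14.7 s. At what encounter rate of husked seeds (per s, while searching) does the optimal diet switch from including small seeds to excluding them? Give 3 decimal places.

0.100 per s

Drop small seeds once their profitability E₂/h₂ falls below the rate achievable on husked seeds alone: E₂/h₂ = λE₁/(1 + λh₁).
Solve for λ: λE₁h₂ = E₂(1 + λh₁) → λ(E₁h₂ − E₂h₁) = E₂ → λ = E₂/(E₁h₂ − E₂h₁).
λ = 14.1/(18.7×14.7 − 14.1×9.45) = 14.1/141.6 = 0.09954 per s.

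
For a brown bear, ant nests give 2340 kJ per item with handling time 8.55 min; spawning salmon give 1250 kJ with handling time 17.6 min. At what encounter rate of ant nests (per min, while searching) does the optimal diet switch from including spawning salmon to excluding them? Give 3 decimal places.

At the threshold, the rate on ant nests alone equals the profitability of spawning salmon: λ·2340/(1 + λ·8.55) = 1250/17.6 = 71.02.
Rearranging, λ(2340 − 71.02×8.55) = 71.02, so λ = 71.02/1733 = 0.04099 per min.

0.041 per min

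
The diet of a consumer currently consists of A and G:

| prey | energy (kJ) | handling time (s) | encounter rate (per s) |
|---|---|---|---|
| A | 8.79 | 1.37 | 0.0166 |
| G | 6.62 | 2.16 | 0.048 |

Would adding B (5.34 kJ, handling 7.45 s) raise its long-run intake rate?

Yes

Current rate: (0.0166×8.79 + 0.048×6.62)/(1 + 0.0166×1.37 + 0.048×2.16) = 0.4116 kJ/s.
Profitability of B: 5.34/7.45 = 0.7168 kJ/s.
Since 0.7168 > R, including B increases the long-run rate.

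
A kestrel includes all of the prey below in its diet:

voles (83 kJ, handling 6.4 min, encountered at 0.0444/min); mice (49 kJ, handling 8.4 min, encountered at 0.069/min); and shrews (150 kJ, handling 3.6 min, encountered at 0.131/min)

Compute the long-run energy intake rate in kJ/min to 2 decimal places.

11.44 kJ/min

R = Σλ_iE_i / (1 + Σλ_ih_i)
Numerator: 0.0444×83 + 0.069×49 + 0.131×150 = 26.72
Denominator: 1 + 0.0444×6.4 + 0.069×8.4 + 0.131×3.6 = 2.335
R = 26.72/2.335 = 11.44 kJ/min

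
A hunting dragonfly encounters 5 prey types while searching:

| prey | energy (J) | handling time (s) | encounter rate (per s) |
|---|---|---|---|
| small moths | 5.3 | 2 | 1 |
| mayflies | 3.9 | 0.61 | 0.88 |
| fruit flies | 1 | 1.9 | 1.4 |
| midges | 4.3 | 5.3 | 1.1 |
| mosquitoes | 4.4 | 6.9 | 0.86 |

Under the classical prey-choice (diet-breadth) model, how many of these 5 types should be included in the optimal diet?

Profitabilities (E/h, J/s): mayflies 6.39, small moths 2.65, midges 0.811, mosquitoes 0.638, fruit flies 0.526. Add prey in this order while the next type's profitability exceeds the intake rate on those already taken.
Rate on top 1: 2.233. small moths: 2.65 > 2.233 → include.
Rate on top 2: 2.469. midges: 0.811 < 2.469 → exclude; stop.
Optimal diet: mayflies, small moths — 2 of 5 types.

2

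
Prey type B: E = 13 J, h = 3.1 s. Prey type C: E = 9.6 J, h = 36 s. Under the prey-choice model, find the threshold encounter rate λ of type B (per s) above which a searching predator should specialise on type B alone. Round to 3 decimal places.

0.022 per s

The zero-one rule: include type C iff E₂/h₂ > λE₁/(1+λh₁). Equality gives the switch point.
λE₁h₂ = E₂ + λE₂h₁ ⇒ λ = E₂/(E₁h₂ − E₂h₁) = 9.6/(468 − 29.76) = 0.02191 per s.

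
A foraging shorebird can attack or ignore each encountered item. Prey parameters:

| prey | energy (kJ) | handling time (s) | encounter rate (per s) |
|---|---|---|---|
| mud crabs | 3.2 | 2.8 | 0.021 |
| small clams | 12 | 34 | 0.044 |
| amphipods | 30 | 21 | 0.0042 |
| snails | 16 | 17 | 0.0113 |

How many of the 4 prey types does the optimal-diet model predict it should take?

4

Rank by E/h (kJ/s): amphipods 1.43, mud crabs 1.14, snails 0.941, small clams 0.353. Include each in turn until the next type's E/h falls below the running intake rate.
Rate on top 1: 0.1158. mud crabs: 1.14 > 0.1158 → include.
Rate on top 2: 0.1684. snails: 0.941 > 0.1684 → include.
Rate on top 3: 0.2793. small clams: 0.353 > 0.2793 → include.
Optimal diet: amphipods, mud crabs, snails, small clams — 4 of 4 types.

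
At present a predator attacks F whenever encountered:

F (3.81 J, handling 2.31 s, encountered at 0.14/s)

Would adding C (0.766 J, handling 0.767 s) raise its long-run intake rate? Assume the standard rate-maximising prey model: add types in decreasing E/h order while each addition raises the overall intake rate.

Intake rate on the current diet: R = (0.14×3.81) / (1 + 0.14×2.31) = 0.5334/1.323 = 0.4031 J/s.
C: E/h = 0.766/0.767 = 0.9987 J/s.
0.9987 > 0.4031, so adding C raises the average — include it.

Yes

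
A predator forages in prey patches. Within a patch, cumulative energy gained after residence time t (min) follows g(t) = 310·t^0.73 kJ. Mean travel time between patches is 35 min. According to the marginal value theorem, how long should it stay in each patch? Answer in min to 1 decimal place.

Maximise g(t)/(T+t): set derivative to zero → g'(t)(T+t) = g(t).
g'(t) = 0.73·310·t^-0.27. Setting 0.73·310·t^-0.27 = 310·t^0.73/(35+t) gives 0.73(35+t) = t, so 0.27·t = 0.73×35.
t* = 0.73×35/0.27 = 94.63 min.

94.6 min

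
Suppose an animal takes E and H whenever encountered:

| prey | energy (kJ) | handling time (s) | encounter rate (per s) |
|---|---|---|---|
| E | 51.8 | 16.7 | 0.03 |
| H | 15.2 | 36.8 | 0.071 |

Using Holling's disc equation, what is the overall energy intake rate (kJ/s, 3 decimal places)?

0.640 kJ/s

R = (0.03×51.8 + 0.071×15.2) / (1 + 0.03×16.7 + 0.071×36.8) = 2.633/4.114 = 0.6401 kJ/s.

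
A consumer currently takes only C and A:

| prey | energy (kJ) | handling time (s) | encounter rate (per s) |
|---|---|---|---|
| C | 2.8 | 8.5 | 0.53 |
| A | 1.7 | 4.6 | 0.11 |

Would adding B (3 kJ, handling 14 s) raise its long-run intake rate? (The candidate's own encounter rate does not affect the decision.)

No

Intake rate on the current diet: R = (0.53×2.8 + 0.11×1.7) / (1 + 0.53×8.5 + 0.11×4.6) = 1.671/6.011 = 0.278 kJ/s.
Profitability of B: 3/14 = 0.2143 kJ/s.
0.2143 < 0.278, so adding B would lower the average — exclude it.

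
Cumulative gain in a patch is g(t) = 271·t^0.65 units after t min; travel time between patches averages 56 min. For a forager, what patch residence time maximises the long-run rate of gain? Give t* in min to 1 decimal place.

Optimal t* satisfies g'(t*) = g(t*)/(T + t*).
g'(t) = 0.65·271·t^-0.35. Setting 0.65·271·t^-0.35 = 271·t^0.65/(56+t) gives 0.65(56+t) = t, so 0.35·t = 0.65×56.
t* = 0.65×56/0.35 = 104 min.

104.0 min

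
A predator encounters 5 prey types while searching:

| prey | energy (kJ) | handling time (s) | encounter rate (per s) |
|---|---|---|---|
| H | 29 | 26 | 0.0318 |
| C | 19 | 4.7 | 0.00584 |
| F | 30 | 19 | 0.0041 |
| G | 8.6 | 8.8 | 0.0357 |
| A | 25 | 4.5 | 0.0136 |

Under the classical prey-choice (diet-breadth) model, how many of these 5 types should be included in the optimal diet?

Profitabilities (E/h, kJ/s): A 5.56, C 4.04, F 1.58, H 1.12, G 0.977. Add prey in this order while the next type's profitability exceeds the intake rate on those already taken.
Rate on top 1: 0.3204. C: 4.04 > 0.3204 → include.
Rate on top 2: 0.4142. F: 1.58 > 0.4142 → include.
Rate on top 3: 0.492. H: 1.12 > 0.492 → include.
Rate on top 4: 0.7506. G: 0.977 > 0.7506 → include.
Optimal diet: A, C, F, H, G — 5 of 5 types.

5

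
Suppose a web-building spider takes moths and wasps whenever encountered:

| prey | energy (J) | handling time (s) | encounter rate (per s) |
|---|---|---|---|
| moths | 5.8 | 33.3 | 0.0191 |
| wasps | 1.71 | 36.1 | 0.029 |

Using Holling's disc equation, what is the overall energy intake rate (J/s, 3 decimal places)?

Energy encountered per unit search time: 0.0191×5.8 + 0.029×1.71 = 0.1604 J/s.
Handling time per unit search time: 0.0191×33.3 + 0.029×36.1 = 1.683.
Rate = 0.1604/(1 + 1.683) = 0.05977 J/s.

0.060 J/s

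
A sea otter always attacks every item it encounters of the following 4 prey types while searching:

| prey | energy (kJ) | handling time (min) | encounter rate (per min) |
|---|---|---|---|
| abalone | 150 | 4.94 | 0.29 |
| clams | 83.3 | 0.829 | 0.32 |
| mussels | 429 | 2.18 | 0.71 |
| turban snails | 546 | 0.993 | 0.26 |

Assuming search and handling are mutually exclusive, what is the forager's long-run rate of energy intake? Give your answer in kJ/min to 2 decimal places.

114.73 kJ/min

R = (0.29×150 + 0.32×83.3 + 0.71×429 + 0.26×546) / (1 + 0.29×4.94 + 0.32×0.829 + 0.71×2.18 + 0.26×0.993) = 516.7/4.504 = 114.7 kJ/min.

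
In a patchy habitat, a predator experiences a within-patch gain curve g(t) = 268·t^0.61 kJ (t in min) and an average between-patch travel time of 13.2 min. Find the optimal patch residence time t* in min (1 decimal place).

Maximise g(t)/(T+t): set derivative to zero → g'(t)(T+t) = g(t).
g'(t) = 0.61·268·t^-0.39. Setting 0.61·268·t^-0.39 = 268·t^0.61/(13.2+t) gives 0.61(13.2+t) = t, so 0.39·t = 0.61×13.2.
t* = 0.61×13.2/0.39 = 20.65 min.

20.6 min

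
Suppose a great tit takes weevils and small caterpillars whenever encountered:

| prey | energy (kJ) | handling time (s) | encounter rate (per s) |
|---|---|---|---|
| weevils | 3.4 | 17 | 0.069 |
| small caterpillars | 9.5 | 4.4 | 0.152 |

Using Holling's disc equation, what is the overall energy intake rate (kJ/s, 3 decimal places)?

Energy encountered per unit search time: 0.069×3.4 + 0.152×9.5 = 1.679 kJ/s.
Handling time per unit search time: 0.069×17 + 0.152×4.4 = 1.842.
Rate = 1.679/(1 + 1.842) = 0.5907 kJ/s.

0.591 kJ/s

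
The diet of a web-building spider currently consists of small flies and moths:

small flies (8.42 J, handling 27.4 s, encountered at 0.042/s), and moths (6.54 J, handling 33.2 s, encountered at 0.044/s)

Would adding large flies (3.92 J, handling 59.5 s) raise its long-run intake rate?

No

Current rate: (0.042×8.42 + 0.044×6.54)/(1 + 0.042×27.4 + 0.044×33.2) = 0.1776 J/s.
Profitability of large flies: 3.92/59.5 = 0.06588 J/s.
0.06588 < 0.1776, so adding large flies would lower the average — exclude it.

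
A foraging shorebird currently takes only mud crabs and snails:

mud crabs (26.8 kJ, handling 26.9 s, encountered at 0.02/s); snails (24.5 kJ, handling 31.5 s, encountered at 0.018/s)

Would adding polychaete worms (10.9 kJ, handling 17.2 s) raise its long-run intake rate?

On mud crabs and snails alone, R = ΣλE/(1+Σλh) = 0.977/2.105 = 0.4641 kJ/s.
polychaete worms: E/h = 10.9/17.2 = 0.6337 kJ/s.
Since 0.6337 > R, including polychaete worms increases the long-run rate.

Yes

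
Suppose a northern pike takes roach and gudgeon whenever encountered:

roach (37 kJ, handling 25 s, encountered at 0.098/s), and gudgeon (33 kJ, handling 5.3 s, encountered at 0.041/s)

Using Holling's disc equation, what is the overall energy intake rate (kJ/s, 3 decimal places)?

1.358 kJ/s

Energy encountered per unit search time: 0.098×37 + 0.041×33 = 4.979 kJ/s.
Handling time per unit search time: 0.098×25 + 0.041×5.3 = 2.667.
Rate = 4.979/(1 + 2.667) = 1.358 kJ/s.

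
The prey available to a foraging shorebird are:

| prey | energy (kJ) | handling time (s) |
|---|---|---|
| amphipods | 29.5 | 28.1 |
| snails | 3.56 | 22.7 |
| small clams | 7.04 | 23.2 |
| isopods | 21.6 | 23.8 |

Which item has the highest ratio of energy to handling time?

amphipods

In descending order of E/h:
amphipods: 29.5/28.1 = 1.05 kJ/s
isopods: 21.6/23.8 = 0.908 kJ/s
small clams: 7.04/23.2 = 0.303 kJ/s
snails: 3.56/22.7 = 0.157 kJ/s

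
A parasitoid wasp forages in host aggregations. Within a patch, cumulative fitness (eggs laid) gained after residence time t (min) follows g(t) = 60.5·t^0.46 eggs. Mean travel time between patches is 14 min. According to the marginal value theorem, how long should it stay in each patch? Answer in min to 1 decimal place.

11.9 min

Maximise g(t)/(T+t): set derivative to zero → g'(t)(T+t) = g(t).
g'(t) = 0.46·60.5·t^-0.54. Setting 0.46·60.5·t^-0.54 = 60.5·t^0.46/(14+t) gives 0.46(14+t) = t, so 0.54·t = 0.46×14.
t* = 0.46×14/0.54 = 11.93 min.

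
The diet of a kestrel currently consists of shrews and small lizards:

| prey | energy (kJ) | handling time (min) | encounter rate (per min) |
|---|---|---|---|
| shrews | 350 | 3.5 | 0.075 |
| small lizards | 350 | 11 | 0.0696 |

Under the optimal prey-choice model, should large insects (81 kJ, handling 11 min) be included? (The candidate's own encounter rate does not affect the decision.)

On shrews and small lizards alone, R = ΣλE/(1+Σλh) = 50.61/2.028 = 24.95 kJ/min.
Profitability of large insects: 81/11 = 7.364 kJ/min.
Since 7.364 < R, time spent handling large insects is better spent searching.

No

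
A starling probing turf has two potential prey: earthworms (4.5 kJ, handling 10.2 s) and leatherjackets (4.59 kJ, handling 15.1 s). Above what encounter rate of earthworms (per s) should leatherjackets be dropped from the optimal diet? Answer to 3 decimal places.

At the threshold, the rate on earthworms alone equals the profitability of leatherjackets: λ·4.5/(1 + λ·10.2) = 4.59/15.1 = 0.304.
Rearranging, λ(4.5 − 0.304×10.2) = 0.304, so λ = 0.304/1.399 = 0.2172 per s.

0.217 per s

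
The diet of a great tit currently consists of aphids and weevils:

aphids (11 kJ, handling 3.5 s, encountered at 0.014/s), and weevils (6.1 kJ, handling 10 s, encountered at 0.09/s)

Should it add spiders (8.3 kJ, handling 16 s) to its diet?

Intake rate on the current diet: R = (0.014×11 + 0.09×6.1) / (1 + 0.014×3.5 + 0.09×10) = 0.703/1.949 = 0.3607 kJ/s.
Profitability of spiders: 8.3/16 = 0.5188 kJ/s.
0.5188 > 0.3607, so adding spiders raises the average — include it.

Yes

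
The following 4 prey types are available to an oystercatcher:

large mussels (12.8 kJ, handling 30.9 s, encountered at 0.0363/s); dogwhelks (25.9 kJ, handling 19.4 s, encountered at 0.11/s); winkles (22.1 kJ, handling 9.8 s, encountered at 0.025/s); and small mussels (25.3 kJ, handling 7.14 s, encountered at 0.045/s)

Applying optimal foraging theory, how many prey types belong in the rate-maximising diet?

Rank by E/h (kJ/s): small mussels 3.54, winkles 2.26, dogwhelks 1.34, large mussels 0.414. Include each in turn until the next type's E/h falls below the running intake rate.
Rate on top 1: 0.8617. winkles: 2.26 > 0.8617 → include.
Rate on top 2: 1.08. dogwhelks: 1.34 > 1.08 → include.
Rate on top 3: 1.227. large mussels: 0.414 < 1.227 → exclude; stop.
Optimal diet: small mussels, winkles, dogwhelks — 3 of 4 types.

3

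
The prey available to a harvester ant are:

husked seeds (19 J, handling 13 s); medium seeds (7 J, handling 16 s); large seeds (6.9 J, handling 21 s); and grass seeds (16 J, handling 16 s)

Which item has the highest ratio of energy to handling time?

Profitability E/h (J/s): husked seeds = 19/13 = 1.46, medium seeds = 7/16 = 0.438, large seeds = 6.9/21 = 0.329, grass seeds = 16/16 = 1.
Ranked: husked seeds > grass seeds > medium seeds > large seeds.

husked seeds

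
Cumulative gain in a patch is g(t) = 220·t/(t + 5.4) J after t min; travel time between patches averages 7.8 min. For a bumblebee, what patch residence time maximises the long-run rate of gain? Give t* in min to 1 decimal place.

6.5 min

Maximise g(t)/(T+t): set derivative to zero → g'(t)(T+t) = g(t).
g'(t) = 220·5.4/(t + 5.4)². Setting 220·5.4/(t+5.4)² = 220t/[(t+5.4)(7.8+t)] gives 5.4(7.8+t) = t(t+5.4), so t² = 5.4×7.8 = 42.12.
t* = √42.12 = 6.49 min.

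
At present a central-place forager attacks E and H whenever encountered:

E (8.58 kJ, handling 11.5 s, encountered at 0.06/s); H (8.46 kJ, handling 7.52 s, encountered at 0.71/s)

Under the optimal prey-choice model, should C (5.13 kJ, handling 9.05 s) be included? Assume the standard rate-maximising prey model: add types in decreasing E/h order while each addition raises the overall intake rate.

No

Intake rate on the current diet: R = (0.06×8.58 + 0.71×8.46) / (1 + 0.06×11.5 + 0.71×7.52) = 6.521/7.029 = 0.9278 kJ/s.
Profitability of C: 5.13/9.05 = 0.5669 kJ/s.
0.5669 < 0.9278, so adding C would lower the average — exclude it.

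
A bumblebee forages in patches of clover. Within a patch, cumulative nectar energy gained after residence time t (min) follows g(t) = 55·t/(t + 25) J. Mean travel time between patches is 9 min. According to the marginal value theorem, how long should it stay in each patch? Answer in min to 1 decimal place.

Maximise g(t)/(T+t): set derivative to zero → g'(t)(T+t) = g(t).
g'(t) = 55·25/(t + 25)². Setting 55·25/(t+25)² = 55t/[(t+25)(9+t)] gives 25(9+t) = t(t+25), so t² = 25×9 = 225.
t* = √225 = 15 min.

15.0 min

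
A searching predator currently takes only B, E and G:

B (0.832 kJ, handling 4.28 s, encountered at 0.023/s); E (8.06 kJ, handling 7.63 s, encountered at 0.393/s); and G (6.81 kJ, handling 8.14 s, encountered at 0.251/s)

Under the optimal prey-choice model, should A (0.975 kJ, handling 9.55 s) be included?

No

Current rate: (0.023×0.832 + 0.393×8.06 + 0.251×6.81)/(1 + 0.023×4.28 + 0.393×7.63 + 0.251×8.14) = 0.7974 kJ/s.
Profitability of A: 0.975/9.55 = 0.1021 kJ/s.
Since 0.1021 < R, time spent handling A is better spent searching.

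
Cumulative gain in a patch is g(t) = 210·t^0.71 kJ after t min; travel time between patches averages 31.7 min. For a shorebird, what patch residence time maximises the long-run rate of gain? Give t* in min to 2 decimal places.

77.61 min

Optimal t* satisfies g'(t*) = g(t*)/(T + t*).
g'(t) = 0.71·210·t^-0.29. Setting 0.71·210·t^-0.29 = 210·t^0.71/(31.7+t) gives 0.71(31.7+t) = t, so 0.29·t = 0.71×31.7.
t* = 0.71×31.7/0.29 = 77.61 min.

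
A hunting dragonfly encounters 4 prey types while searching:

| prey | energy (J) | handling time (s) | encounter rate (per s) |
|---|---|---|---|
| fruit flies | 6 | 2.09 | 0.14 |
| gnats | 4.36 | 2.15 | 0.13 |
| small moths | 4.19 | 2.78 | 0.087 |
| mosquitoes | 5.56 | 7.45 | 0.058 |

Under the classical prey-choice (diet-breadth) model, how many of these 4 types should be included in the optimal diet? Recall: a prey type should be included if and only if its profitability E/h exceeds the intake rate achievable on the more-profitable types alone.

3

Rank by E/h (J/s): fruit flies 2.87, gnats 2.03, small moths 1.51, mosquitoes 0.746. Include each in turn until the next type's E/h falls below the running intake rate.
Rate on top 1: 0.6499. gnats: 2.03 > 0.6499 → include.
Rate on top 2: 0.8949. small moths: 1.51 > 0.8949 → include.
Rate on top 3: 0.9765. mosquitoes: 0.746 < 0.9765 → exclude; stop.
Optimal diet: fruit flies, gnats, small moths — 3 of 4 types.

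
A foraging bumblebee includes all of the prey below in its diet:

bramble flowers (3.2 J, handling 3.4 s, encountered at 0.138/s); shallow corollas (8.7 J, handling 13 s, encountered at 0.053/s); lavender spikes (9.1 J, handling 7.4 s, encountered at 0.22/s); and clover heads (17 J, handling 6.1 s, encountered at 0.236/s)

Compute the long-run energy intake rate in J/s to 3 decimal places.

Energy encountered per unit search time: 0.138×3.2 + 0.053×8.7 + 0.22×9.1 + 0.236×17 = 6.917 J/s.
Handling time per unit search time: 0.138×3.4 + 0.053×13 + 0.22×7.4 + 0.236×6.1 = 4.226.
Rate = 6.917/(1 + 4.226) = 1.324 J/s.

1.324 J/s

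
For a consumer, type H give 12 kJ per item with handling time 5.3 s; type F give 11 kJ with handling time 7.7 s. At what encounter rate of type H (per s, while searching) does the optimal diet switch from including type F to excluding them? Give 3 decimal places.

0.323 per s

The zero-one rule: include type F iff E₂/h₂ > λE₁/(1+λh₁). Equality gives the switch point.
λE₁h₂ = E₂ + λE₂h₁ ⇒ λ = E₂/(E₁h₂ − E₂h₁) = 11/(92.4 − 58.3) = 0.3226 per s.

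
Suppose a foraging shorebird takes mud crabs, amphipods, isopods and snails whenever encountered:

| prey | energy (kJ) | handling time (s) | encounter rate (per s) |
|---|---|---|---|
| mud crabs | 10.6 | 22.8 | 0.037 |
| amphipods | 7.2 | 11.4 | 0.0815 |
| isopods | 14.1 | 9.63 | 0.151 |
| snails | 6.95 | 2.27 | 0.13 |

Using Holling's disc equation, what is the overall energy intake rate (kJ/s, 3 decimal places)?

0.887 kJ/s

Energy encountered per unit search time: 0.037×10.6 + 0.0815×7.2 + 0.151×14.1 + 0.13×6.95 = 4.012 kJ/s.
Handling time per unit search time: 0.037×22.8 + 0.0815×11.4 + 0.151×9.63 + 0.13×2.27 = 3.522.
Rate = 4.012/(1 + 3.522) = 0.8871 kJ/s.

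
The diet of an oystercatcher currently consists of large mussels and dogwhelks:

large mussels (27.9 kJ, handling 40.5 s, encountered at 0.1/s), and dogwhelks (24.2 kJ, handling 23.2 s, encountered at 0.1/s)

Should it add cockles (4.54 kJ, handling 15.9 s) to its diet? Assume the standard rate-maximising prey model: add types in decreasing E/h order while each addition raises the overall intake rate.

Current rate: (0.1×27.9 + 0.1×24.2)/(1 + 0.1×40.5 + 0.1×23.2) = 0.7069 kJ/s.
Profitability of cockles: 4.54/15.9 = 0.2855 kJ/s.
0.2855 < 0.7069, so adding cockles would lower the average — exclude it.

No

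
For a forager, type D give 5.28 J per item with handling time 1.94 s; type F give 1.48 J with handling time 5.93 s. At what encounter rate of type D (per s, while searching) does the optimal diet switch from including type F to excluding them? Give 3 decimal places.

At the threshold, the rate on type D alone equals the profitability of type F: λ·5.28/(1 + λ·1.94) = 1.48/5.93 = 0.2496.
Rearranging, λ(5.28 − 0.2496×1.94) = 0.2496, so λ = 0.2496/4.796 = 0.05204 per s.

0.052 per s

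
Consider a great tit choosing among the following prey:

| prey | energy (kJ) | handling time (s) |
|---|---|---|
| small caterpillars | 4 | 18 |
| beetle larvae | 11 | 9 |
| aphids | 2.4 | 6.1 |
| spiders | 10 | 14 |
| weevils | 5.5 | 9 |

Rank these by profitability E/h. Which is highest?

In descending order of E/h:
beetle larvae: 11/9 = 1.22 kJ/s
spiders: 10/14 = 0.714 kJ/s
weevils: 5.5/9 = 0.611 kJ/s
aphids: 2.4/6.1 = 0.393 kJ/s
small caterpillars: 4/18 = 0.222 kJ/s

beetle larvae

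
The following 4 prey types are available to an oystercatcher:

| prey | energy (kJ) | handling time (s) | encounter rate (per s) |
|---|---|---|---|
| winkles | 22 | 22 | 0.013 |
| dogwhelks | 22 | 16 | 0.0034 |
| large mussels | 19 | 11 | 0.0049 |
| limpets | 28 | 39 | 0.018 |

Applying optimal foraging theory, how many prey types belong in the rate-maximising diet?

4

Rank by E/h (kJ/s): large mussels 1.73, dogwhelks 1.38, winkles 1, limpets 0.718. Include each in turn until the next type's E/h falls below the running intake rate.
Rate on top 1: 0.08834. dogwhelks: 1.38 > 0.08834 → include.
Rate on top 2: 0.1515. winkles: 1 > 0.1515 → include.
Rate on top 3: 0.3255. limpets: 0.718 > 0.3255 → include.
Optimal diet: large mussels, dogwhelks, winkles, limpets — 4 of 4 types.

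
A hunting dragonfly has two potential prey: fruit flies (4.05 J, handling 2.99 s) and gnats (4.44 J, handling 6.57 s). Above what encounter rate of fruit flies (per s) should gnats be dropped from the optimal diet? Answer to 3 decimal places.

0.333 per s

The zero-one rule: include gnats iff E₂/h₂ > λE₁/(1+λh₁). Equality gives the switch point.
λE₁h₂ = E₂ + λE₂h₁ ⇒ λ = E₂/(E₁h₂ − E₂h₁) = 4.44/(26.61 − 13.28) = 0.333 per s.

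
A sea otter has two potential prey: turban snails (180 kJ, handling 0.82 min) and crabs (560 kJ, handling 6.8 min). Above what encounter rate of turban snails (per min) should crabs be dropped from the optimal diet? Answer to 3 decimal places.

0.732 per min

Drop crabs once their profitability E₂/h₂ falls below the rate achievable on turban snails alone: E₂/h₂ = λE₁/(1 + λh₁).
Solve for λ: λE₁h₂ = E₂(1 + λh₁) → λ(E₁h₂ − E₂h₁) = E₂ → λ = E₂/(E₁h₂ − E₂h₁).
λ = 560/(180×6.8 − 560×0.82) = 560/764.8 = 0.7322 per min.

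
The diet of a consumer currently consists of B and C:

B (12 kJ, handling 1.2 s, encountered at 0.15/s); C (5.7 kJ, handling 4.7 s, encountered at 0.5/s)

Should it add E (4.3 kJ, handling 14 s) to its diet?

Current rate: (0.15×12 + 0.5×5.7)/(1 + 0.15×1.2 + 0.5×4.7) = 1.317 kJ/s.
E: E/h = 4.3/14 = 0.3071 kJ/s.
0.3071 < 1.317, so adding E would lower the average — exclude it.

No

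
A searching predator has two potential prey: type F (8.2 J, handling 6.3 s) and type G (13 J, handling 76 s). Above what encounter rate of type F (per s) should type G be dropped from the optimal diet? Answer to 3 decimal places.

0.024 per s

The zero-one rule: include type G iff E₂/h₂ > λE₁/(1+λh₁). Equality gives the switch point.
λE₁h₂ = E₂ + λE₂h₁ ⇒ λ = E₂/(E₁h₂ − E₂h₁) = 13/(623.2 − 81.9) = 0.02402 per s.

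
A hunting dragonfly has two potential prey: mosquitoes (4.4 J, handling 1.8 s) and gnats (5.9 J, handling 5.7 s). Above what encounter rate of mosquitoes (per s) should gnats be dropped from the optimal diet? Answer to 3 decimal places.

0.408 per s

Drop gnats once their profitability E₂/h₂ falls below the rate achievable on mosquitoes alone: E₂/h₂ = λE₁/(1 + λh₁).
Solve for λ: λE₁h₂ = E₂(1 + λh₁) → λ(E₁h₂ − E₂h₁) = E₂ → λ = E₂/(E₁h₂ − E₂h₁).
λ = 5.9/(4.4×5.7 − 5.9×1.8) = 5.9/14.46 = 0.408 per s.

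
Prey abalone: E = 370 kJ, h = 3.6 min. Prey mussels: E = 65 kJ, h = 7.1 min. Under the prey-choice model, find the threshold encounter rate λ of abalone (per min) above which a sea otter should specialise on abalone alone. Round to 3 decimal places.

0.027 per min

At the threshold, the rate on abalone alone equals the profitability of mussels: λ·370/(1 + λ·3.6) = 65/7.1 = 9.155.
Rearranging, λ(370 − 9.155×3.6) = 9.155, so λ = 9.155/337 = 0.02716 per min.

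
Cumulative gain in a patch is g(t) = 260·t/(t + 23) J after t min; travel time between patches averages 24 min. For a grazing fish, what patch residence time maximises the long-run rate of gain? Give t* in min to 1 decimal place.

23.5 min

Optimal t* satisfies g'(t*) = g(t*)/(T + t*).
g'(t) = 260·23/(t + 23)². Setting 260·23/(t+23)² = 260t/[(t+23)(24+t)] gives 23(24+t) = t(t+23), so t² = 23×24 = 552.
t* = √552 = 23.49 min.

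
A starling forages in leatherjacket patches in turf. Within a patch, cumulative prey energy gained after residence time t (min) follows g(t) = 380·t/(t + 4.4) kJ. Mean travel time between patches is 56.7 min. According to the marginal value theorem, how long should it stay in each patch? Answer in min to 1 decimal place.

Optimal t* satisfies g'(t*) = g(t*)/(T + t*).
g'(t) = 380·4.4/(t + 4.4)². Setting 380·4.4/(t+4.4)² = 380t/[(t+4.4)(56.7+t)] gives 4.4(56.7+t) = t(t+4.4), so t² = 4.4×56.7 = 249.5.
t* = √249.5 = 15.79 min.

15.8 min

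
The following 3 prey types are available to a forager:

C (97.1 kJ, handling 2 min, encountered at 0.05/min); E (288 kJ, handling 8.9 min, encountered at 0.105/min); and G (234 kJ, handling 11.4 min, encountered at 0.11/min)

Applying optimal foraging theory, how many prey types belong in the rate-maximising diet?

E/h in descending order: C 48.5, E 32.4, G 20.5 kJ/min. The optimal diet is the largest prefix of this list for which every included type satisfies E_i/h_i > R on the types above it.
Rate on top 1: 4.414. E: 32.4 > 4.414 → include.
Rate on top 2: 17.25. G: 20.5 > 17.25 → include.
Optimal diet: C, E, G — 3 of 3 types.

3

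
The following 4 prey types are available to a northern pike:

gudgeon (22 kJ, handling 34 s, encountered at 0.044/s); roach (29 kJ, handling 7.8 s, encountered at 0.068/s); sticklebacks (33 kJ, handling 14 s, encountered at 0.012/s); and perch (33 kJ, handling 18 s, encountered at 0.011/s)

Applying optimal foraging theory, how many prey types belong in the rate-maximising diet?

Profitabilities (E/h, kJ/s): roach 3.72, sticklebacks 2.36, perch 1.83, gudgeon 0.647. Add prey in this order while the next type's profitability exceeds the intake rate on those already taken.
Rate on top 1: 1.289. sticklebacks: 2.36 > 1.289 → include.
Rate on top 2: 1.394. perch: 1.83 > 1.394 → include.
Rate on top 3: 1.44. gudgeon: 0.647 < 1.44 → exclude; stop.
Optimal diet: roach, sticklebacks, perch — 3 of 4 types.

3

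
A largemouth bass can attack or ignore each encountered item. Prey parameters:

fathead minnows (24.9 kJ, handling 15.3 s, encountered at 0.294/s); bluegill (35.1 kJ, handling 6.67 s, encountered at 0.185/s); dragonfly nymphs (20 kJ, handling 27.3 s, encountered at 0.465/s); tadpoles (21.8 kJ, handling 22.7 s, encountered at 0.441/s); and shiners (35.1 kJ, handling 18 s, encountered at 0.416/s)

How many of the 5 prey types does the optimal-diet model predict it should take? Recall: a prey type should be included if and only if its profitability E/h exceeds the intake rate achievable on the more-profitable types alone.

Rank by E/h (kJ/s): bluegill 5.26, shiners 1.95, fathead minnows 1.63, tadpoles 0.96, dragonfly nymphs 0.733. Include each in turn until the next type's E/h falls below the running intake rate.
Rate on top 1: 2.907. shiners: 1.95 < 2.907 → exclude; stop.
Optimal diet: bluegill — 1 of 5 types.

1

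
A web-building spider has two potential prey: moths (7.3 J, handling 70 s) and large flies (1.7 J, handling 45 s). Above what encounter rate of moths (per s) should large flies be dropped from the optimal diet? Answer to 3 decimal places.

0.008 per s

Drop large flies once their profitability E₂/h₂ falls below the rate achievable on moths alone: E₂/h₂ = λE₁/(1 + λh₁).
Solve for λ: λE₁h₂ = E₂(1 + λh₁) → λ(E₁h₂ − E₂h₁) = E₂ → λ = E₂/(E₁h₂ − E₂h₁).
λ = 1.7/(7.3×45 − 1.7×70) = 1.7/209.5 = 0.008115 per s.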